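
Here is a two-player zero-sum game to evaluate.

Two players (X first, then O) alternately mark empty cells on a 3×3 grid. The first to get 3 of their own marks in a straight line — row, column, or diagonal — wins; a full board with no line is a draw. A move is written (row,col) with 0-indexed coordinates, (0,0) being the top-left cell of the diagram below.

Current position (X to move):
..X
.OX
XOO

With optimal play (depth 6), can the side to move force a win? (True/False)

X winning at [..X/.OX/XOO]: False

[..X/.OX/XOO] X move#1: (0,0):-1/X.X/.OX/XOO*, (0,1):-1/.XX/.OX/XOO, (1,0):-1/..X/XOX/XOO
[X.X/.OX/XOO] O move#2: (0,1):+1/XOX/.OX/XOO*, (1,0):-1/X.X/OOX/XOO
[XOX/.OX/XOO] end (terminal -1, X#3); searched ..X/.OX/XOO to 6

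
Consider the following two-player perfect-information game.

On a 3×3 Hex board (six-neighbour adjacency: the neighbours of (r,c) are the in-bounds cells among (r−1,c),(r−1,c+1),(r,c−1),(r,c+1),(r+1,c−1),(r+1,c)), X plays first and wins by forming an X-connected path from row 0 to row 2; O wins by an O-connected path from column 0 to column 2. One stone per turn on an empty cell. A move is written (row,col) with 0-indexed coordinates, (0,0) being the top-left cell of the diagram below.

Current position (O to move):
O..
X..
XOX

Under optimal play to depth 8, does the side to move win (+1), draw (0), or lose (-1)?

ply 1, O at O../X../XOX | (0,1)=-1→OO./X../XOX*; (0,2)=-1→O.O/X../XOX; (1,1)=-1→O../XO./XOX; (1,2)=-1→O../X.O/XOX
ply 2, X at OO./X../XOX | (0,2)=+1→OOX/X../XOX*; (1,1)=-1→OO./XX./XOX; (1,2)=-1→OO./X.X/XOX
ply 3, O at OOX/X../XOX | (1,1)=-1→OOX/XO./XOX*; (1,2)=-1→OOX/X.O/XOX
ply 4, X at OOX/XO./XOX | (1,2)=+1→OOX/XOX/XOX*
ply 5: OOX/XOX/XOX is terminal -1 (O); from O../X../XOX depth 8

value(O../X../XOX, O) = -1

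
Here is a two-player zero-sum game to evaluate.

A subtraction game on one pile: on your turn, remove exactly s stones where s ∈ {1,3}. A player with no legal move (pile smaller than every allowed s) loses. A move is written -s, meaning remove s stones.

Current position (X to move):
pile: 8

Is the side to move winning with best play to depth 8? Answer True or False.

ply 1, X at 8 | -1=-1→7*; -3=-1→5
ply 2, O at 7 | -1=+1→6*; -3=+1→4
ply 3, X at 6 | -1=-1→5*; -3=-1→3
ply 4, O at 5 | -1=+1→4*; -3=+1→2
ply 5, X at 4 | -1=-1→3*; -3=-1→1
ply 6, O at 3 | -1=+1→2*; -3=+1→0
ply 7, X at 2 | -1=-1→1*
ply 8, O at 1 | -1=+1→0*
ply 9: 0 is terminal -1 (X); from 8 depth 8

X winning at [8]: False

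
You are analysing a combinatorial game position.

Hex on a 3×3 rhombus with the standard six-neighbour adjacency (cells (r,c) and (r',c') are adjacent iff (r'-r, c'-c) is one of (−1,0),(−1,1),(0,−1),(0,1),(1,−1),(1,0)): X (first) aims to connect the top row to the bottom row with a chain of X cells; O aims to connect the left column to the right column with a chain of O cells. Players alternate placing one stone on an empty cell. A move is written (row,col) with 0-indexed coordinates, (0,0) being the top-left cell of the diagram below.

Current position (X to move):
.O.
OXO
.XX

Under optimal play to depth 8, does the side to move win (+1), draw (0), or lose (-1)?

[.O./OXO/.XX] X move#1: (0,0):-1/XO./OXO/.XX, (0,2):+1/.OX/OXO/.XX*, (2,0):-1/.O./OXO/XXX
[.OX/OXO/.XX] end (terminal -1, O#2); searched .O./OXO/.XX to 8

value(.O./OXO/.XX, X) = +1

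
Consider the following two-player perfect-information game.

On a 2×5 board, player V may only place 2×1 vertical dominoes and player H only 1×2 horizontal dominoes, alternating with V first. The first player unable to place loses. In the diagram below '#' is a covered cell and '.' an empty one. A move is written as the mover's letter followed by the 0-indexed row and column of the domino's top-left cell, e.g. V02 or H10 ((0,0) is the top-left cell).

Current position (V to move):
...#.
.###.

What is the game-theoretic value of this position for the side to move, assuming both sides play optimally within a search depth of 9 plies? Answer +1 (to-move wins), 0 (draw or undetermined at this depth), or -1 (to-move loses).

value(...#./.###., V) = +1

[...#./.###.] V move#1: V00:+1/#..#./####.*, V04:-1/...##/.####
[#..#./####.] H move#2: H01:-1/####./####.*
[####./####.] V move#3: V04:+1/#####/#####*
[#####/#####] end (terminal -1, H#4); searched ...#./.###. to 9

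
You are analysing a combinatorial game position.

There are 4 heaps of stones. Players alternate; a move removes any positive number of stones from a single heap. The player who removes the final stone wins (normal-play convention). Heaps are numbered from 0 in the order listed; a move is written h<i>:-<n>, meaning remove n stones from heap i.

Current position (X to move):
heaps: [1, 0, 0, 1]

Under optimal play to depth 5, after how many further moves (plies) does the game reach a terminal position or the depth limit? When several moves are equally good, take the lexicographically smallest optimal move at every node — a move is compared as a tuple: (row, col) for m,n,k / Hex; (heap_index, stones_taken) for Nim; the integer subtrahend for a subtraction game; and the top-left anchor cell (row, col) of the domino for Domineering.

[(1,0,0,1)] X move#1: h0:-1:-1/(0,0,0,1)*, h3:-1:-1/(1,0,0,0)
[(0,0,0,1)] O move#2: h3:-1:+1/(0,0,0,0)*
[(0,0,0,0)] end (terminal -1, X#3); searched (1,0,0,1) to 5

PV length from [(1,0,0,1)]: 2 plies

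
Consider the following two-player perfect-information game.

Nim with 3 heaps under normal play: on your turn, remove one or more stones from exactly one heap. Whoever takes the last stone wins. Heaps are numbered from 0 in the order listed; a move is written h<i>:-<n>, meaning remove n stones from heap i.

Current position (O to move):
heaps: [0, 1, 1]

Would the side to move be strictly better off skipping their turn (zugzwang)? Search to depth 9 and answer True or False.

[(0,1,1)] O move#1: h1:-1:-1/(0,0,1)*, h2:-1:-1/(0,1,0)
[(0,0,1)] X move#2: h2:-1:+1/(0,0,0)*
[(0,0,0)] end (terminal -1, O#3); searched (0,1,1) to 9
pass branch (X moves first from the same position):
  | [(0,1,1)] X move#1: h1:-1:-1/(0,0,1)*, h2:-1:-1/(0,1,0)
  | [(0,0,1)] O move#2: h2:-1:+1/(0,0,0)*
  | [(0,0,0)] end (terminal -1, X#3); searched (0,1,1) to 9
O moving scores -1; O passing scores +1

zugzwang((0,1,1), O) = True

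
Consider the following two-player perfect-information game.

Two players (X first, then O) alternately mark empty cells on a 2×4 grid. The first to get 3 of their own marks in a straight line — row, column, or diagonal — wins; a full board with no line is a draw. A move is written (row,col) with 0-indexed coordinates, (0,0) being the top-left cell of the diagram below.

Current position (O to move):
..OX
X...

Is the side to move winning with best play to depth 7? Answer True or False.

O winning at [..OX/X...]: False

[..OX/X...] O move#1: (0,0):+0/O.OX/X...*, (0,1):+0/.OOX/X..., (1,1):+0/..OX/XO.., (1,2):+0/..OX/X.O., (1,3):+0/..OX/X..O
[O.OX/X...] X move#2: (0,1):+0/OXOX/X...*, (1,1):-1/O.OX/XX.., (1,2):-1/O.OX/X.X., (1,3):-1/O.OX/X..X
[OXOX/X...] O move#3: (1,1):+0/OXOX/XO..*, (1,2):+0/OXOX/X.O., (1,3):+0/OXOX/X..O
[OXOX/XO..] X move#4: (1,2):+0/OXOX/XOX.*, (1,3):+0/OXOX/XO.X
[OXOX/XOX.] O move#5: (1,3):+0/OXOX/XOXO*
[OXOX/XOXO] end (terminal +0, X#6); searched ..OX/X... to 7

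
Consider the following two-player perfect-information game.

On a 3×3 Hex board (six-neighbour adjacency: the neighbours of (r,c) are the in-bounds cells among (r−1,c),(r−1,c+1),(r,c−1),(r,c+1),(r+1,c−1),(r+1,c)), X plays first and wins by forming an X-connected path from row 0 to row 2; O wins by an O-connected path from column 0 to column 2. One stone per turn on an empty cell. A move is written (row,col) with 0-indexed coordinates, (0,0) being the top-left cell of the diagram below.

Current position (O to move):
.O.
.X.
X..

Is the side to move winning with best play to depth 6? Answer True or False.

ply 1, O at .O./.X./X.. | (0,0)=-1→OO./.X./X..; (0,2)=+1→.OO/.X./X..*; (1,0)=-1→.O./OX./X..; (1,2)=-1→.O./.XO/X..; (2,1)=-1→.O./.X./XO.; (2,2)=-1→.O./.X./X.O
ply 2, X at .OO/.X./X.. | (0,0)=-1→XOO/.X./X..*; (1,0)=-1→.OO/XX./X..; (1,2)=-1→.OO/.XX/X..; (2,1)=-1→.OO/.X./XX.; (2,2)=-1→.OO/.X./X.X
ply 3, O at XOO/.X./X.. | (1,0)=+1→XOO/OX./X..*; (1,2)=-1→XOO/.XO/X..; (2,1)=-1→XOO/.X./XO.; (2,2)=-1→XOO/.X./X.O
ply 4: XOO/OX./X.. is terminal -1 (X); from .O./.X./X.. depth 6

O winning at [.O./.X./X..]: True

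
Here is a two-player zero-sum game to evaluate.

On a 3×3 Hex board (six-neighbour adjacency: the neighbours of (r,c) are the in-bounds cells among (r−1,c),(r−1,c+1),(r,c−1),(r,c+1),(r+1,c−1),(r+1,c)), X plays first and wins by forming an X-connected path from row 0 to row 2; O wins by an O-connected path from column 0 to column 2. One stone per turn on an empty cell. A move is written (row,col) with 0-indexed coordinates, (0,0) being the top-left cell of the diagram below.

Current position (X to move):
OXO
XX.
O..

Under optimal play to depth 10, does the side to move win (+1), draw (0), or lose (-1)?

[OXO/XX./O..] X move#1: (1,2):+1/OXO/XXX/O..*, (2,1):+1/OXO/XX./OX., (2,2):+1/OXO/XX./O.X
[OXO/XXX/O..] O move#2: (2,1):-1/OXO/XXX/OO.*, (2,2):-1/OXO/XXX/O.O
[OXO/XXX/OO.] X move#3: (2,2):+1/OXO/XXX/OOX*
[OXO/XXX/OOX] end (terminal -1, O#4); searched OXO/XX./O.. to 10

value(OXO/XX./O.., X) = +1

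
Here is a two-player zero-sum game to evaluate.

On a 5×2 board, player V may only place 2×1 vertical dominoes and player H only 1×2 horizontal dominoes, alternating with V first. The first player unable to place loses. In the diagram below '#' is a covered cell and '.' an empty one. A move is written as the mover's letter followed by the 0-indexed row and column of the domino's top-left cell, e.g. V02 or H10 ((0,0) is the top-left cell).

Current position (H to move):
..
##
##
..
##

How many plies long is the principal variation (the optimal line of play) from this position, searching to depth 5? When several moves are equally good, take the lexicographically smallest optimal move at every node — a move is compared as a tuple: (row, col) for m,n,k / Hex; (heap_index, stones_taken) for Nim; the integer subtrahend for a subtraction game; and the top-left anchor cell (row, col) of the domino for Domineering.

PV length from [../##/##/../##]: 1 ply

ply 1, H at ../##/##/../## | H00=+1→##/##/##/../##*; H30=+1→../##/##/##/##
ply 2: ##/##/##/../## is terminal -1 (V); from ../##/##/../## depth 5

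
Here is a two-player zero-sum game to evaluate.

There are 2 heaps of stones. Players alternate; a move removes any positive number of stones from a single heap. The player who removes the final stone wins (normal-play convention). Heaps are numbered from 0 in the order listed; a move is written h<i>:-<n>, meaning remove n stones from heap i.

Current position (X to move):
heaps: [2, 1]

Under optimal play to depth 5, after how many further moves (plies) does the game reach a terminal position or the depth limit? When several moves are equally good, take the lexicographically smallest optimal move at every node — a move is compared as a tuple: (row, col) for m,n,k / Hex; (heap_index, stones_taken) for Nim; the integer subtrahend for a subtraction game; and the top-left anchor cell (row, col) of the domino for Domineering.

[(2,1)] X move#1: h0:-1:+1/(1,1)*, h0:-2:-1/(0,1), h1:-1:-1/(2,0)
[(1,1)] O move#2: h0:-1:-1/(0,1)*, h1:-1:-1/(1,0)
[(0,1)] X move#3: h1:-1:+1/(0,0)*
[(0,0)] end (terminal -1, O#4); searched (2,1) to 5

PV length from [(2,1)]: 3 plies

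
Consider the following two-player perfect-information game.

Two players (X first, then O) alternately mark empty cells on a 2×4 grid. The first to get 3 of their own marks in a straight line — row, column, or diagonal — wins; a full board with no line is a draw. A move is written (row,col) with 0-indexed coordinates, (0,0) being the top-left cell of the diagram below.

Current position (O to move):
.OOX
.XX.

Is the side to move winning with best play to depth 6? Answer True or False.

[.OOX/.XX.] O move#1: (0,0):+1/OOOX/.XX.*, (1,0):-1/.OOX/OXX., (1,3):-1/.OOX/.XXO
[OOOX/.XX.] end (terminal -1, X#2); searched .OOX/.XX. to 6

O winning at [.OOX/.XX.]: True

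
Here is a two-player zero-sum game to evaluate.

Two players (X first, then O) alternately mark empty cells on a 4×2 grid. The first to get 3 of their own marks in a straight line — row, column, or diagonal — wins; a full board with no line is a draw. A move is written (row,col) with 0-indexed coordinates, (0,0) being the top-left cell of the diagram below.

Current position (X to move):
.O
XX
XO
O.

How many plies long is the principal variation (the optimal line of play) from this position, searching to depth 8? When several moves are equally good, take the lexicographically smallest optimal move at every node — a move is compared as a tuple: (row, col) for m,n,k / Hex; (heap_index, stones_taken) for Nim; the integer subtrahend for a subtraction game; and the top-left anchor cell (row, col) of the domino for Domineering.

ply 1, X at .O/XX/XO/O. | (0,0)=+1→XO/XX/XO/O.*; (3,1)=+0→.O/XX/XO/OX
ply 2: XO/XX/XO/O. is terminal -1 (O); from .O/XX/XO/O. depth 8

PV length from [.O/XX/XO/O.]: 1 ply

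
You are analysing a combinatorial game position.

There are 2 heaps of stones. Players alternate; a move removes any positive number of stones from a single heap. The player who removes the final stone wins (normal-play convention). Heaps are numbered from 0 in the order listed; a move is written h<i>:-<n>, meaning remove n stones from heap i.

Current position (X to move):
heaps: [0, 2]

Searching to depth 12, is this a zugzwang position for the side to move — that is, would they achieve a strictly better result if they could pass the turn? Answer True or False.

ply 1, X at (0,2) | h1:-1=-1→(0,1); h1:-2=+1→(0,0)*
ply 2: (0,0) is terminal -1 (O); from (0,2) depth 12
suppose X passes — search the same position with O to move:
pass> ply 1, O at (0,2) | h1:-1=-1→(0,1); h1:-2=+1→(0,0)*
pass> ply 2: (0,0) is terminal -1 (X); from (0,2) depth 12
for X: play +1, pass -1

zugzwang((0,2), X) = False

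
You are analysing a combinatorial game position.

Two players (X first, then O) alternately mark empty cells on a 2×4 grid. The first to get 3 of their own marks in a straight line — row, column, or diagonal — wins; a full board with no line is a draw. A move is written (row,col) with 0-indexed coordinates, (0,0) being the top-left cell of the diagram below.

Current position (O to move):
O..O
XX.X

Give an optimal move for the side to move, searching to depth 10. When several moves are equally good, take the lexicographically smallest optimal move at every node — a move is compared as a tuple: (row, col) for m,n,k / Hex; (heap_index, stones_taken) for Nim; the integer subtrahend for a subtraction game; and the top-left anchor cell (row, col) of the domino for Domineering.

O's best at [O..O/XX.X]: (1,2)

p1 O@[O..O/XX.X]: (0,1)[OO.O/XX.X]-1 (0,2)[O.OO/XX.X]-1 (1,2)[O..O/XXOX]+0*
p2 X@[O..O/XXOX]: (0,1)[OX.O/XXOX]+0* (0,2)[O.XO/XXOX]+0
p3 O@[OX.O/XXOX]: (0,2)[OXOO/XXOX]+0*
p4 X@[OXOO/XXOX] terminal +0; root [O..O/XX.X] d10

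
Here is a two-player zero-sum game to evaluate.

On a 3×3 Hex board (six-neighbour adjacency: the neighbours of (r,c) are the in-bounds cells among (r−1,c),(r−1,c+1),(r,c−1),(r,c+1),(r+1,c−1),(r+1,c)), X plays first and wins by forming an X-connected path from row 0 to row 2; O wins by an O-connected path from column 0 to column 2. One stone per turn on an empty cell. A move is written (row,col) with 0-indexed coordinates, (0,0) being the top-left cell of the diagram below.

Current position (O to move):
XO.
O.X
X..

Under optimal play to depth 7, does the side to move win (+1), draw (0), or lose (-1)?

ply 1, O at XO./O.X/X.. | (0,2)=+1→XOO/O.X/X..*; (1,1)=-1→XO./OOX/X..; (2,1)=-1→XO./O.X/XO.; (2,2)=-1→XO./O.X/X.O
ply 2: XOO/O.X/X.. is terminal -1 (X); from XO./O.X/X.. depth 7

value(XO./O.X/X.., O) = +1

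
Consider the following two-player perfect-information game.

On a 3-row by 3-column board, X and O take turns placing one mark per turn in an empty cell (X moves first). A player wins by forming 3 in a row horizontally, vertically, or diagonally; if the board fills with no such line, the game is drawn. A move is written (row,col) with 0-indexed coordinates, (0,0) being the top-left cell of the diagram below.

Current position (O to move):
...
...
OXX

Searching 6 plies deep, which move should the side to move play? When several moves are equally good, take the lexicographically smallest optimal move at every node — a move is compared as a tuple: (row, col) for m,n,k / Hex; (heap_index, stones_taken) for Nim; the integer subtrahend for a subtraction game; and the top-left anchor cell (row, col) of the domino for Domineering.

p1 O@[.../.../OXX]: (0,0)[O../.../OXX]+1* (0,1)[.O./.../OXX]+0 (0,2)[..O/.../OXX]-1 (1,0)[.../O../OXX]+1 (1,1)[.../.O./OXX]+0 (1,2)[.../..O/OXX]-1
p2 X@[O../.../OXX]: (0,1)[OX./.../OXX]-1* (0,2)[O.X/.../OXX]-1 (1,0)[O../X../OXX]-1 (1,1)[O../.X./OXX]-1 (1,2)[O../..X/OXX]-1
p3 O@[OX./.../OXX]: (0,2)[OXO/.../OXX]-1 (1,0)[OX./O../OXX]+1* (1,1)[OX./.O./OXX]+1 (1,2)[OX./..O/OXX]-1
p4 X@[OX./O../OXX] terminal -1; root [.../.../OXX] d6

O's best at [.../.../OXX]: (0,0)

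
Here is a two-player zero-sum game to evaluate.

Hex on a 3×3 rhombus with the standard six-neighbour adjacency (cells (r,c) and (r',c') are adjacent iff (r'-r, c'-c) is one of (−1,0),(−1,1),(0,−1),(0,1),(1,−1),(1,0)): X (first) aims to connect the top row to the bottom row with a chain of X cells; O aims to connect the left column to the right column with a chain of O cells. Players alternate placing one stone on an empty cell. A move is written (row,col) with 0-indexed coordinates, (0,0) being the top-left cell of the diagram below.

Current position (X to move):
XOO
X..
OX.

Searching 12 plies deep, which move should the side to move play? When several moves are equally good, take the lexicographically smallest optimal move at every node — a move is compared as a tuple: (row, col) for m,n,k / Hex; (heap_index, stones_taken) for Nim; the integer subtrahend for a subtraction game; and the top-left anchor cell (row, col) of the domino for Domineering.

X's best at [XOO/X../OX.]: (1,1)

ply 1, X at XOO/X../OX. | (1,1)=+1→XOO/XX./OX.*; (1,2)=-1→XOO/X.X/OX.; (2,2)=-1→XOO/X../OXX
ply 2: XOO/XX./OX. is terminal -1 (O); from XOO/X../OX. depth 12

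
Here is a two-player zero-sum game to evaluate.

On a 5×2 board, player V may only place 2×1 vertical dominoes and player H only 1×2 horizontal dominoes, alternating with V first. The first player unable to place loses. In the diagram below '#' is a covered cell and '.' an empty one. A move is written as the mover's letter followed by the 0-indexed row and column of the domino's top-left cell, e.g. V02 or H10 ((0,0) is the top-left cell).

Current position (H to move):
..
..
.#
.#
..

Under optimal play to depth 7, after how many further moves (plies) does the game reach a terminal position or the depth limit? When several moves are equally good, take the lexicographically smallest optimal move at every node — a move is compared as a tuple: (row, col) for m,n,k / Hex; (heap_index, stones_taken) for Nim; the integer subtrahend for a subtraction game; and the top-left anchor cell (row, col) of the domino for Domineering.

ply 1, H at ../../.#/.#/.. | H00=+1→##/../.#/.#/..*; H10=+1→../##/.#/.#/..; H40=-1→../../.#/.#/##
ply 2, V at ##/../.#/.#/.. | V10=-1→##/#./##/.#/..*; V20=-1→##/../##/##/..; V30=-1→##/../.#/##/#.
ply 3, H at ##/#./##/.#/.. | H40=+1→##/#./##/.#/##*
ply 4: ##/#./##/.#/## is terminal -1 (V); from ../../.#/.#/.. depth 7

PV length from [../../.#/.#/..]: 3 plies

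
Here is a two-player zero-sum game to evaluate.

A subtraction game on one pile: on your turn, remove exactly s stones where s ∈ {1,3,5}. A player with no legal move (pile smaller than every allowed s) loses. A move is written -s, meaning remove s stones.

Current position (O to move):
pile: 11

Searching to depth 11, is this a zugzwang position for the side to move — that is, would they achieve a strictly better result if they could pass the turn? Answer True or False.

p1 O@[11]: -1[10]+1* -3[8]+1 -5[6]+1
p2 X@[10]: -1[9]-1* -3[7]-1 -5[5]-1
p3 O@[9]: -1[8]+1* -3[6]+1 -5[4]+1
p4 X@[8]: -1[7]-1* -3[5]-1 -5[3]-1
p5 O@[7]: -1[6]+1* -3[4]+1 -5[2]+1
p6 X@[6]: -1[5]-1* -3[3]-1 -5[1]-1
p7 O@[5]: -1[4]+1* -3[2]+1 -5[0]+1
p8 X@[4]: -1[3]-1* -3[1]-1
p9 O@[3]: -1[2]+1* -3[0]+1
p10 X@[2]: -1[1]-1*
p11 O@[1]: -1[0]+1*
p12 X@[0] terminal -1; root [11] d11
pass branch (X moves first from the same position):
  | p1 X@[11]: -1[10]+1* -3[8]+1 -5[6]+1
  | p2 O@[10]: -1[9]-1* -3[7]-1 -5[5]-1
  | p3 X@[9]: -1[8]+1* -3[6]+1 -5[4]+1
  | p4 O@[8]: -1[7]-1* -3[5]-1 -5[3]-1
  | p5 X@[7]: -1[6]+1* -3[4]+1 -5[2]+1
  | p6 O@[6]: -1[5]-1* -3[3]-1 -5[1]-1
  | p7 X@[5]: -1[4]+1* -3[2]+1 -5[0]+1
  | p8 O@[4]: -1[3]-1* -3[1]-1
  | p9 X@[3]: -1[2]+1* -3[0]+1
  | p10 O@[2]: -1[1]-1*
  | p11 X@[1]: -1[0]+1*
  | p12 O@[0] terminal -1; root [11] d11
O moving scores +1; O passing scores -1

zugzwang(11, O) = False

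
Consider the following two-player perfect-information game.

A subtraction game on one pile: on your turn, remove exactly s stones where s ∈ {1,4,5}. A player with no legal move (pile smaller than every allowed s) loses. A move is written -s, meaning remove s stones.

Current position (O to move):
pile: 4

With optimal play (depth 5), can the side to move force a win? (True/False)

ply 1, O at 4 | -1=-1→3; -4=+1→0*
ply 2: 0 is terminal -1 (X); from 4 depth 5

O winning at [4]: True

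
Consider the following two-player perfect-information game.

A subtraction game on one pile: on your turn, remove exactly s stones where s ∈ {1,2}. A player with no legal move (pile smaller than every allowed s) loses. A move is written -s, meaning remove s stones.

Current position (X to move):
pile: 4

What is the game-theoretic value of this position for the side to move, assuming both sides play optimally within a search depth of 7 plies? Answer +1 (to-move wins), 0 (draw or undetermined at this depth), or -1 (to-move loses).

ply 1, X at 4 | -1=+1→3*; -2=-1→2
ply 2, O at 3 | -1=-1→2*; -2=-1→1
ply 3, X at 2 | -1=-1→1; -2=+1→0*
ply 4: 0 is terminal -1 (O); from 4 depth 7

value(4, X) = +1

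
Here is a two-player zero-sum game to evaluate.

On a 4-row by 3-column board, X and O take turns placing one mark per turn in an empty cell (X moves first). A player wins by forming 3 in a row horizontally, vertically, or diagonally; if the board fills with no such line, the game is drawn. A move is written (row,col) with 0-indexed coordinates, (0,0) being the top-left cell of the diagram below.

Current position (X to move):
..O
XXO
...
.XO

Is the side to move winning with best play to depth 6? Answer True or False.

ply 1, X at ..O/XXO/.../.XO | (0,0)=-1→X.O/XXO/.../.XO; (0,1)=-1→.XO/XXO/.../.XO; (2,0)=-1→..O/XXO/X../.XO; (2,1)=+1→..O/XXO/.X./.XO*; (2,2)=+1→..O/XXO/..X/.XO; (3,0)=-1→..O/XXO/.../XXO
ply 2: ..O/XXO/.X./.XO is terminal -1 (O); from ..O/XXO/.../.XO depth 6

X winning at [..O/XXO/.../.XO]: True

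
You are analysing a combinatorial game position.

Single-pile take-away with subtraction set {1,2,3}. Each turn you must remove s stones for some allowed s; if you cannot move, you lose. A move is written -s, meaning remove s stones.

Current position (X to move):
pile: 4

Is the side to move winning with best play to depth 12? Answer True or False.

X winning at [4]: False

ply 1, X at 4 | -1=-1→3*; -2=-1→2; -3=-1→1
ply 2, O at 3 | -1=-1→2; -2=-1→1; -3=+1→0*
ply 3: 0 is terminal -1 (X); from 4 depth 12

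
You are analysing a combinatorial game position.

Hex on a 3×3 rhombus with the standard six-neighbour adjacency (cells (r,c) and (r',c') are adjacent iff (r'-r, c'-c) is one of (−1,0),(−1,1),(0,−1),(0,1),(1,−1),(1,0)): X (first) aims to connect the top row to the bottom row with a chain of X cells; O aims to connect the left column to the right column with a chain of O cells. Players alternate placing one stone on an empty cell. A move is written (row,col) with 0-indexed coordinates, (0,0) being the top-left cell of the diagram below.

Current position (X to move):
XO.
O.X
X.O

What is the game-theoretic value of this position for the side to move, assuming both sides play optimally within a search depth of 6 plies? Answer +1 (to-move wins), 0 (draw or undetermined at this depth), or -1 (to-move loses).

value(XO./O.X/X.O, X) = +1

p1 X@[XO./O.X/X.O]: (0,2)[XOX/O.X/X.O]+1* (1,1)[XO./OXX/X.O]-1 (2,1)[XO./O.X/XXO]-1
p2 O@[XOX/O.X/X.O]: (1,1)[XOX/OOX/X.O]-1* (2,1)[XOX/O.X/XOO]-1
p3 X@[XOX/OOX/X.O]: (2,1)[XOX/OOX/XXO]+1*
p4 O@[XOX/OOX/XXO] terminal -1; root [XO./O.X/X.O] d6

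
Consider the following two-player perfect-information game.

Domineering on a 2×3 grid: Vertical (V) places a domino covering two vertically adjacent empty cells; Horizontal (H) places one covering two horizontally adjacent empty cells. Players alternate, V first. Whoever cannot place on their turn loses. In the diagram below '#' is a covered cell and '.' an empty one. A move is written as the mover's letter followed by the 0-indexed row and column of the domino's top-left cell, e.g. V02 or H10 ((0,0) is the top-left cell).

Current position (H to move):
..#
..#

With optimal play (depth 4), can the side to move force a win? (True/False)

H winning at [..#/..#]: True

ply 1, H at ..#/..# | H00=+1→###/..#*; H10=+1→..#/###
ply 2: ###/..# is terminal -1 (V); from ..#/..# depth 4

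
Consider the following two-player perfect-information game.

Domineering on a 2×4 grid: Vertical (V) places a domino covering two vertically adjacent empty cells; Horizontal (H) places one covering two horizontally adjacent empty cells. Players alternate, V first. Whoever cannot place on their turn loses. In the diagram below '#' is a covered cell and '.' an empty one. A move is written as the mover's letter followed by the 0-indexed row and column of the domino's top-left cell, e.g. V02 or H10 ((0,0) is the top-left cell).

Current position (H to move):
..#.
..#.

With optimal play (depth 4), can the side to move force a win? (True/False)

H winning at [..#./..#.]: True

ply 1, H at ..#./..#. | H00=+1→###./..#.*; H10=+1→..#./###.
ply 2, V at ###./..#. | V03=-1→####/..##*
ply 3, H at ####/..## | H10=+1→####/####*
ply 4: ####/#### is terminal -1 (V); from ..#./..#. depth 4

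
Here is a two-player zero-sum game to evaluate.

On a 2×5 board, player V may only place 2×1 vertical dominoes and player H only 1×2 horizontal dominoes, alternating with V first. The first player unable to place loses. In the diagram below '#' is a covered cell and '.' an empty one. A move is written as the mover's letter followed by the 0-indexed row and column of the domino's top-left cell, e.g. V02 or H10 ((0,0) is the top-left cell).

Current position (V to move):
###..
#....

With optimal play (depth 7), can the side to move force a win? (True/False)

[###../#....] V move#1: V03:+1/####./#..#.*, V04:-1/###.#/#...#
[####./#..#.] H move#2: H11:-1/####./####.*
[####./####.] V move#3: V04:+1/#####/#####*
[#####/#####] end (terminal -1, H#4); searched ###../#.... to 7

V winning at [###../#....]: True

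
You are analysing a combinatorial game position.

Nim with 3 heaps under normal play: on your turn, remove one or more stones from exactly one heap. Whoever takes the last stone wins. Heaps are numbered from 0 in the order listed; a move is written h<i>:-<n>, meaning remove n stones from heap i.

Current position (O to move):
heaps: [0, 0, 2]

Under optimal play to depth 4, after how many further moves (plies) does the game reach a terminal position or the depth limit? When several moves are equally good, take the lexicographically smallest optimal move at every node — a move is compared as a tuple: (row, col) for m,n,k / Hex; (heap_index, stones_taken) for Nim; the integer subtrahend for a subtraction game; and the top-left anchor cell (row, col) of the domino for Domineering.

p1 O@[(0,0,2)]: h2:-1[(0,0,1)]-1 h2:-2[(0,0,0)]+1*
p2 X@[(0,0,0)] terminal -1; root [(0,0,2)] d4

PV length from [(0,0,2)]: 1 ply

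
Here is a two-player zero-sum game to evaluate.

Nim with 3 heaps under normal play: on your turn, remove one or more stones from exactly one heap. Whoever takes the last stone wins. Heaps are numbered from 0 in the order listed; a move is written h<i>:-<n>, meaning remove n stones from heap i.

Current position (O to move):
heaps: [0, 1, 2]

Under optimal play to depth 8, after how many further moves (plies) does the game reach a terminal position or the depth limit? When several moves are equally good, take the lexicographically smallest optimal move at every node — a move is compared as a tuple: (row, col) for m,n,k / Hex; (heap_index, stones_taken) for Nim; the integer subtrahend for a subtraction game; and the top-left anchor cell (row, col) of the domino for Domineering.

PV length from [(0,1,2)]: 3 plies

ply 1, O at (0,1,2) | h1:-1=-1→(0,0,2); h2:-1=+1→(0,1,1)*; h2:-2=-1→(0,1,0)
ply 2, X at (0,1,1) | h1:-1=-1→(0,0,1)*; h2:-1=-1→(0,1,0)
ply 3, O at (0,0,1) | h2:-1=+1→(0,0,0)*
ply 4: (0,0,0) is terminal -1 (X); from (0,1,2) depth 8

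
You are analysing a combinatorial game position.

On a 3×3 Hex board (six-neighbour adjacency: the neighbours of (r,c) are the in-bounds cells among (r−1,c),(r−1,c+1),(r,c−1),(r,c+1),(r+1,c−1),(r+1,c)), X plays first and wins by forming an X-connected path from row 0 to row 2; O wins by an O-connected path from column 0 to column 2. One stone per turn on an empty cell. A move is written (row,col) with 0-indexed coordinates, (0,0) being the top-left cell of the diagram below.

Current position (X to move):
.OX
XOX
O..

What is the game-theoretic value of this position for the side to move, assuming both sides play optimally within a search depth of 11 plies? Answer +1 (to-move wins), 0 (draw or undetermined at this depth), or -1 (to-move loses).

p1 X@[.OX/XOX/O..]: (0,0)[XOX/XOX/O..]+1* (2,1)[.OX/XOX/OX.]+1 (2,2)[.OX/XOX/O.X]+1
p2 O@[XOX/XOX/O..]: (2,1)[XOX/XOX/OO.]-1* (2,2)[XOX/XOX/O.O]-1
p3 X@[XOX/XOX/OO.]: (2,2)[XOX/XOX/OOX]+1*
p4 O@[XOX/XOX/OOX] terminal -1; root [.OX/XOX/O..] d11

value(.OX/XOX/O.., X) = +1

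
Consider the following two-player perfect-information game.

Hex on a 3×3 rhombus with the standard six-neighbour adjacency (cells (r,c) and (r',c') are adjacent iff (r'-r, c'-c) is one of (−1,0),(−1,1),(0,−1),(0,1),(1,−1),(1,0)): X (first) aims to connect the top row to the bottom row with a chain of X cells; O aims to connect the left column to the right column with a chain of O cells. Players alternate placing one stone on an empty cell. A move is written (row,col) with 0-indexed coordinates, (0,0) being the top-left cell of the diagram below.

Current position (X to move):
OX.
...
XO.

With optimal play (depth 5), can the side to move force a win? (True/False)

[OX./.../XO.] X move#1: (0,2):+1/OXX/.../XO.*, (1,0):+1/OX./X../XO., (1,1):+1/OX./.X./XO., (1,2):+1/OX./..X/XO., (2,2):+1/OX./.../XOX
[OXX/.../XO.] O move#2: (1,0):-1/OXX/O../XO.*, (1,1):-1/OXX/.O./XO., (1,2):-1/OXX/..O/XO., (2,2):-1/OXX/.../XOO
[OXX/O../XO.] X move#3: (1,1):+1/OXX/OX./XO.*, (1,2):+1/OXX/O.X/XO., (2,2):+1/OXX/O../XOX
[OXX/OX./XO.] end (terminal -1, O#4); searched OX./.../XO. to 5

X winning at [OX./.../XO.]: True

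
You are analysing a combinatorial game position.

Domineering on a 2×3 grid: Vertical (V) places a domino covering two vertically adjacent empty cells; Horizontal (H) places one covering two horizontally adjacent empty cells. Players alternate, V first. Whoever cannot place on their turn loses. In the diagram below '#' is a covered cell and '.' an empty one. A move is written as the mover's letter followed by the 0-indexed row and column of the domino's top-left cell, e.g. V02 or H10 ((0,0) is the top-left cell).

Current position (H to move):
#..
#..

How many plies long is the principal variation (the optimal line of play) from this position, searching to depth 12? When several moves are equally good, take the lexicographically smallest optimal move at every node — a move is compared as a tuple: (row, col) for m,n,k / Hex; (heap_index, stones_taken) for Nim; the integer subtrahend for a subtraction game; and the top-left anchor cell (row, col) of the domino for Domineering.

p1 H@[#../#..]: H01[###/#..]+1* H11[#../###]+1
p2 V@[###/#..] terminal -1; root [#../#..] d12

PV length from [#../#..]: 1 ply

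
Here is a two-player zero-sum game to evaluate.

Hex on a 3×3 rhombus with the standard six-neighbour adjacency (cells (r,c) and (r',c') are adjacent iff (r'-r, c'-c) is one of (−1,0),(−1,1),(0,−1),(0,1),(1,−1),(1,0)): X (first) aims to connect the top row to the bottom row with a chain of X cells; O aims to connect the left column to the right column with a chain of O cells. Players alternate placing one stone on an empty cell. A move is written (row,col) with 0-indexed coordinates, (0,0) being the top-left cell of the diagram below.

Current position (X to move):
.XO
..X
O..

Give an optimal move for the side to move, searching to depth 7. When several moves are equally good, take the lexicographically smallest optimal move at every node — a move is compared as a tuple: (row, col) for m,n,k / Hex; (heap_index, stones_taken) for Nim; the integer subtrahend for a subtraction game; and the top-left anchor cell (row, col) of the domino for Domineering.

[.XO/..X/O..] X move#1: (0,0):-1/XXO/..X/O.., (1,0):-1/.XO/X.X/O.., (1,1):+1/.XO/.XX/O..*, (2,1):-1/.XO/..X/OX., (2,2):-1/.XO/..X/O.X
[.XO/.XX/O..] O move#2: (0,0):-1/OXO/.XX/O..*, (1,0):-1/.XO/OXX/O.., (2,1):-1/.XO/.XX/OO., (2,2):-1/.XO/.XX/O.O
[OXO/.XX/O..] X move#3: (1,0):+1/OXO/XXX/O..*, (2,1):+1/OXO/.XX/OX., (2,2):+1/OXO/.XX/O.X
[OXO/XXX/O..] O move#4: (2,1):-1/OXO/XXX/OO.*, (2,2):-1/OXO/XXX/O.O
[OXO/XXX/OO.] X move#5: (2,2):+1/OXO/XXX/OOX*
[OXO/XXX/OOX] end (terminal -1, O#6); searched .XO/..X/O.. to 7

X's best at [.XO/..X/O..]: (1,1)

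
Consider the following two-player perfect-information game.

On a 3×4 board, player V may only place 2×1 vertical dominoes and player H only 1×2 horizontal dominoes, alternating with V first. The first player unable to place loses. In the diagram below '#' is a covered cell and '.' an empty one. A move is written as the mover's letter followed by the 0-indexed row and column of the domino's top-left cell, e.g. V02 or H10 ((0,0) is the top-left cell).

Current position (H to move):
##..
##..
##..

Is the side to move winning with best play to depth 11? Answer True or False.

H winning at [##../##../##..]: True

ply 1, H at ##../##../##.. | H02=-1→####/##../##..; H12=+1→##../####/##..*; H22=-1→##../##../####
ply 2: ##../####/##.. is terminal -1 (V); from ##../##../##.. depth 11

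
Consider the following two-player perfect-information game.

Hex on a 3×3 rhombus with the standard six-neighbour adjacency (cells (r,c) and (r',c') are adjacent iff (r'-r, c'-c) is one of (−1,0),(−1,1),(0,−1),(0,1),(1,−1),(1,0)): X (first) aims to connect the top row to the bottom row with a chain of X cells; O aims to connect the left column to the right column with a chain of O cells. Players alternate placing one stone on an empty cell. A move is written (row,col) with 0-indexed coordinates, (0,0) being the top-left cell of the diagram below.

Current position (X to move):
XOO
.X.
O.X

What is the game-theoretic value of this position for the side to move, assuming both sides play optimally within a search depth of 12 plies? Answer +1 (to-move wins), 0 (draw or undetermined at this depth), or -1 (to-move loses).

[XOO/.X./O.X] X move#1: (1,0):+1/XOO/XX./O.X*, (1,2):-1/XOO/.XX/O.X, (2,1):-1/XOO/.X./OXX
[XOO/XX./O.X] O move#2: (1,2):-1/XOO/XXO/O.X*, (2,1):-1/XOO/XX./OOX
[XOO/XXO/O.X] X move#3: (2,1):+1/XOO/XXO/OXX*
[XOO/XXO/OXX] end (terminal -1, O#4); searched XOO/.X./O.X to 12

value(XOO/.X./O.X, X) = +1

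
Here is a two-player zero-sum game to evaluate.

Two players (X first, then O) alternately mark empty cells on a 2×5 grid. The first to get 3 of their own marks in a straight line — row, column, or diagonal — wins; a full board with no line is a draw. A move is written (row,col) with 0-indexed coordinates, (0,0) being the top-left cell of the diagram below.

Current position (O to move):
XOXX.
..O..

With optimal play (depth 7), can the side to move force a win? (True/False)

p1 O@[XOXX./..O..]: (0,4)[XOXXO/..O..]+0* (1,0)[XOXX./O.O..]-1 (1,1)[XOXX./.OO..]-1 (1,3)[XOXX./..OO.]-1 (1,4)[XOXX./..O.O]-1
p2 X@[XOXXO/..O..]: (1,0)[XOXXO/X.O..]-1 (1,1)[XOXXO/.XO..]+0* (1,3)[XOXXO/..OX.]+0 (1,4)[XOXXO/..O.X]-1
p3 O@[XOXXO/.XO..]: (1,0)[XOXXO/OXO..]+0* (1,3)[XOXXO/.XOO.]+0 (1,4)[XOXXO/.XO.O]+0
p4 X@[XOXXO/OXO..]: (1,3)[XOXXO/OXOX.]+0* (1,4)[XOXXO/OXO.X]+0
p5 O@[XOXXO/OXOX.]: (1,4)[XOXXO/OXOXO]+0*
p6 X@[XOXXO/OXOXO] terminal +0; root [XOXX./..O..] d7

O winning at [XOXX./..O..]: False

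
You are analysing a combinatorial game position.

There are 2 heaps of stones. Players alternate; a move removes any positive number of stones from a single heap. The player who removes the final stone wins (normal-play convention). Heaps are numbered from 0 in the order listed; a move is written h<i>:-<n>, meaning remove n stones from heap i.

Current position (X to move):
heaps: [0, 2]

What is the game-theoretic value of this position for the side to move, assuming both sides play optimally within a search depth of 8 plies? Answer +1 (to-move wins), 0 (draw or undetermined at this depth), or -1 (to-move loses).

value((0,2), X) = +1

ply 1, X at (0,2) | h1:-1=-1→(0,1); h1:-2=+1→(0,0)*
ply 2: (0,0) is terminal -1 (O); from (0,2) depth 8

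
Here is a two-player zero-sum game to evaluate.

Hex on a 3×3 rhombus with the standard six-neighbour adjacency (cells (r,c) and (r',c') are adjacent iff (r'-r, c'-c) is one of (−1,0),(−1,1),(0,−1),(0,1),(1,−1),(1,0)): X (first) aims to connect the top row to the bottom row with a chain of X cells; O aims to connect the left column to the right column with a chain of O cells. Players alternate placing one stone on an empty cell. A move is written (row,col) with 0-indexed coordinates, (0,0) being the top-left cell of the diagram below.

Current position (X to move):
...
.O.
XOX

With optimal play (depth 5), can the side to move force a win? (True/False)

[.../.O./XOX] X move#1: (0,0):-1/X../.O./XOX, (0,1):-1/.X./.O./XOX, (0,2):+1/..X/.O./XOX*, (1,0):+1/.../XO./XOX, (1,2):+1/.../.OX/XOX
[..X/.O./XOX] O move#2: (0,0):-1/O.X/.O./XOX*, (0,1):-1/.OX/.O./XOX, (1,0):-1/..X/OO./XOX, (1,2):-1/..X/.OO/XOX
[O.X/.O./XOX] X move#3: (0,1):+1/OXX/.O./XOX*, (1,0):+1/O.X/XO./XOX, (1,2):+1/O.X/.OX/XOX
[OXX/.O./XOX] O move#4: (1,0):-1/OXX/OO./XOX*, (1,2):-1/OXX/.OO/XOX
[OXX/OO./XOX] X move#5: (1,2):+1/OXX/OOX/XOX*
[OXX/OOX/XOX] end (terminal -1, O#6); searched .../.O./XOX to 5

X winning at [.../.O./XOX]: True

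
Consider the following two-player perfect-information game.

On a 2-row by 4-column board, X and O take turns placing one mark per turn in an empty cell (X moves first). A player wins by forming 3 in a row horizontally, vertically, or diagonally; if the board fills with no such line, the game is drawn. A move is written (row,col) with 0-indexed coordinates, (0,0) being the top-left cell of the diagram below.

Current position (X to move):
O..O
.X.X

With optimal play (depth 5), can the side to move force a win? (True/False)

X winning at [O..O/.X.X]: True

p1 X@[O..O/.X.X]: (0,1)[OX.O/.X.X]+0 (0,2)[O.XO/.X.X]+0 (1,0)[O..O/XX.X]+0 (1,2)[O..O/.XXX]+1*
p2 O@[O..O/.XXX] terminal -1; root [O..O/.X.X] d5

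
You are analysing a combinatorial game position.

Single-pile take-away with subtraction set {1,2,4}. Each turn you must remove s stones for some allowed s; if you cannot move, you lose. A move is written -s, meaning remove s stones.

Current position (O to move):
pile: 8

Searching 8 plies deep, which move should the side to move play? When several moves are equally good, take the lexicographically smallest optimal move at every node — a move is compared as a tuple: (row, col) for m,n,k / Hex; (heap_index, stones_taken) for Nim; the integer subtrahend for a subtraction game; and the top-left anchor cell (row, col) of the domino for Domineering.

p1 O@[8]: -1[7]-1 -2[6]+1* -4[4]-1
p2 X@[6]: -1[5]-1* -2[4]-1 -4[2]-1
p3 O@[5]: -1[4]-1 -2[3]+1* -4[1]-1
p4 X@[3]: -1[2]-1* -2[1]-1
p5 O@[2]: -1[1]-1 -2[0]+1*
p6 X@[0] terminal -1; root [8] d8

O's best at [8]: -2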